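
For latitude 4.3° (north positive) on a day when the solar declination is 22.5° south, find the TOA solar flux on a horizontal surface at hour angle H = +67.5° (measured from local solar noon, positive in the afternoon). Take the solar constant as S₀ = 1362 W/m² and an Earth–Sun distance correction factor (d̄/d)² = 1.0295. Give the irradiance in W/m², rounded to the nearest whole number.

cos θ_z = sin φ sin δ + cos φ cos δ cos H = (0.0750)(-0.3827) + (0.9972)(0.9239)(0.3827) = 0.3239.
Top-of-atmosphere irradiance = S₀ (d̄/d)² cos θ_z = 1362 × 1.0295 × 0.3239 = 454.17 W/m².

454 W/m²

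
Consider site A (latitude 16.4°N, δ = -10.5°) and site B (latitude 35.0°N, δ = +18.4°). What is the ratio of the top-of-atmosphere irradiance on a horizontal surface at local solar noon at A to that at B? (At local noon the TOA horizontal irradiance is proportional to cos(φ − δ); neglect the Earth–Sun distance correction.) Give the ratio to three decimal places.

0.931

A: cos θ_z = cos(16.4° − (-10.5°)) = 0.8918.
B: cos θ_z = cos(35.0° − (18.4°)) = 0.9583.
Ratio A/B = 0.8918 / 0.9583 = 0.9306.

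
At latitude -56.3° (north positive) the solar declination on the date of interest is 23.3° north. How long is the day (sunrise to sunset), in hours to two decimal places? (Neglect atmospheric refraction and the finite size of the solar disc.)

6.64 hours

The sunset hour angle satisfies cos H_s = −tan φ tan δ = 0.6458, giving H_s = 49.77°.
Day length = 2 H_s / 15° h⁻¹ = 99.54° / 15 = 6.636 h.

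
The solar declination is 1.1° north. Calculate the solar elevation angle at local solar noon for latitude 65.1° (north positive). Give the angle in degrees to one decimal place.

At local solar noon the hour angle is zero, so the elevation is 90° − |φ − δ| = 90° − |65.1° − (1.1°)| = 90° − 64.0° = 26.0°.

26.0°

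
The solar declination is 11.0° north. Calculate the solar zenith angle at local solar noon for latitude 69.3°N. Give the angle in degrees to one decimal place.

58.3°

At local solar noon the hour angle is zero, so the zenith angle is |φ − δ| = |69.3° − (11.0°)| = 58.3°.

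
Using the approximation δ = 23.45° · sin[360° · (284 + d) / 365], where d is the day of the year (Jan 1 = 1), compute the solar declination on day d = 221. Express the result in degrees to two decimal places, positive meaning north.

+15.67°

360 × (284 + 221) / 365 = 498.082°; sin(498.082°) = 0.6681.
δ = 23.45 × 0.6681 = 15.667° ≈ +15.67°.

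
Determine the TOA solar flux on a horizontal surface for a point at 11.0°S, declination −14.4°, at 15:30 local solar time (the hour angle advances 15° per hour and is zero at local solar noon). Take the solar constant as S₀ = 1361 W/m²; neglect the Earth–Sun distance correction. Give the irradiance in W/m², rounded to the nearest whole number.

Hour angle H = 15° × (15.5 − 12) = 52.50°.
cos θ_z = sin(-11.0°) sin(-14.4°) + cos(-11.0°) cos(-14.4°) cos(52.50°) = 0.0475 + 0.5788 = 0.6263.
Top-of-atmosphere irradiance = S₀ cos θ_z = 1361 × 0.6263 = 852.39 W/m².

852 W/m²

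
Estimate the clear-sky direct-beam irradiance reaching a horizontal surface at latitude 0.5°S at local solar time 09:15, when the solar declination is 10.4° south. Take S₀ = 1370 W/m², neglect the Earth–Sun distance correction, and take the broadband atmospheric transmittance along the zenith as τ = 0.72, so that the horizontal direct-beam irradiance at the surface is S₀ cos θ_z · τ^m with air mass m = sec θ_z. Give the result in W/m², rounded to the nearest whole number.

652 W/m²

Hour angle H = 15° × (9.25 − 12) = -41.25°.
cos θ_z = sin(-0.5°) sin(-10.4°) + cos(-0.5°) cos(-10.4°) cos(-41.25°) = 0.0016 + 0.7395 = 0.7411.
Air mass m = 1/cos θ_z = 1/0.7411 = 1.349; τ^m = 0.72^1.349 = 0.6420.
Surface direct beam = 1370 × 0.7411 × 0.6420 = 651.83 W/m².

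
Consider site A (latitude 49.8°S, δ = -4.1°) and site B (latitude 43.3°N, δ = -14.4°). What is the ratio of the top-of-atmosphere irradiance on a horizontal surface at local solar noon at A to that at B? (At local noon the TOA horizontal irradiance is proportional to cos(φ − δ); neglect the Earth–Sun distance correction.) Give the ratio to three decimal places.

A: cos θ_z = cos(-49.8° − (-4.1°)) = 0.6984.
B: cos θ_z = cos(43.3° − (-14.4°)) = 0.5344.
Ratio A/B = 0.6984 / 0.5344 = 1.3069.

1.307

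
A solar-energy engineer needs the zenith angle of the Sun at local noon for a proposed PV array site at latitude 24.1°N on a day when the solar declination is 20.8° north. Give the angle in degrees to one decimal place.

3.3°

At local solar noon the hour angle is zero, so the zenith angle is |φ − δ| = |24.1° − (20.8°)| = 3.3°.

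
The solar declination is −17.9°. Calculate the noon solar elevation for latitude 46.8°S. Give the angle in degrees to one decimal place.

61.1°

At local solar noon the hour angle is zero, so the elevation is 90° − |φ − δ| = 90° − |-46.8° − (-17.9°)| = 90° − 28.9° = 61.1°.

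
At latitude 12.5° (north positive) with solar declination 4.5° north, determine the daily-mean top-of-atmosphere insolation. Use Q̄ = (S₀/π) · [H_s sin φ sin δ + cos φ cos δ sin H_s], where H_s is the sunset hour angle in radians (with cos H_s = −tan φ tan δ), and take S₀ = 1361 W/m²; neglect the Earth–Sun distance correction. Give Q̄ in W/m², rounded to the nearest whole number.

The sunset hour angle satisfies cos H_s = −tan φ tan δ = -0.0174, giving H_s = 91.00°. In radians, H_s = 1.5882.
H_s sin φ sin δ = 1.5882 × 0.2164 × 0.0785 = 0.0270.
cos φ cos δ sin H_s = 0.9763 × 0.9969 × 0.9998 = 0.9731.
Q̄ = (1361/π) × (0.0270 + 0.9731) = 433.22 × 1.0001 = 433.26 W/m².

433 W/m²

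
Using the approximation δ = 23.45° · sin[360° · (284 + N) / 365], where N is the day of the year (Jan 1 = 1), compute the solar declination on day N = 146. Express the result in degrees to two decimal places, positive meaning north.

+21.10°

360 × (284 + 146) / 365 = 424.110°; sin(424.110°) = 0.8996.
δ = 23.45 × 0.8996 = 21.096° ≈ +21.10°.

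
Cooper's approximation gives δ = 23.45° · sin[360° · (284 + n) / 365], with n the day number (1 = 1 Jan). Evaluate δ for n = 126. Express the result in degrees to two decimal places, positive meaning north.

+16.40°

360 × (284 + 126) / 365 = 404.384°; sin(404.384°) = 0.6995.
δ = 23.45 × 0.6995 = 16.403° ≈ +16.40°.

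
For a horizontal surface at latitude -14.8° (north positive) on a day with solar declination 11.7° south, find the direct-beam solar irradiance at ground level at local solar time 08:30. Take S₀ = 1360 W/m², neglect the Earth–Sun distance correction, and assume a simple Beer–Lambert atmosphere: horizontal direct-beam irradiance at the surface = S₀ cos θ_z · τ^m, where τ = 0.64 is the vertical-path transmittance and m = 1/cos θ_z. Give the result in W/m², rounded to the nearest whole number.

420 W/m²

Hour angle H = 15° × (8.5 − 12) = -52.50°.
cos θ_z = sin(-14.8°) sin(-11.7°) + cos(-14.8°) cos(-11.7°) cos(-52.50°) = 0.0518 + 0.5763 = 0.6281.
Air mass m = 1/cos θ_z = 1/0.6281 = 1.592; τ^m = 0.64^1.592 = 0.4914.
Surface direct beam = 1360 × 0.6281 × 0.4914 = 419.76 W/m².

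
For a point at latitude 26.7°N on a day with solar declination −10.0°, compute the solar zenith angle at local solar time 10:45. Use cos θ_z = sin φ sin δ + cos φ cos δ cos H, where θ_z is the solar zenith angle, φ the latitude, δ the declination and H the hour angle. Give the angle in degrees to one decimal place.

41.0°

Hour angle H = 15° × (10.75 − 12) = -18.75°.
cos θ_z = sin(26.7°) sin(-10.0°) + cos(26.7°) cos(-10.0°) cos(-18.75°) = -0.0780 + 0.8331 = 0.7551.
θ_z = arccos(0.7551) = 40.97°.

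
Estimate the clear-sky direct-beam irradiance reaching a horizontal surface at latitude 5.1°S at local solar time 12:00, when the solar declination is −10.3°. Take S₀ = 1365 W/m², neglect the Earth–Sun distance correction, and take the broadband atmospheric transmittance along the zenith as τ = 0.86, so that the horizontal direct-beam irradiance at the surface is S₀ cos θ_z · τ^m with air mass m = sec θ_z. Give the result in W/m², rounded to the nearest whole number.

1168 W/m²

Hour angle H = 15° × (12 − 12) = 0.00°.
cos θ_z = sin φ sin δ + cos φ cos δ cos H = (-0.0889)(-0.1788) + (0.9960)(0.9839)(1.0000) = 0.9959.
Air mass m = 1/cos θ_z = 1/0.9959 = 1.004; τ^m = 0.86^1.004 = 0.8595.
Surface direct beam = 1365 × 0.9959 × 0.8595 = 1168.41 W/m².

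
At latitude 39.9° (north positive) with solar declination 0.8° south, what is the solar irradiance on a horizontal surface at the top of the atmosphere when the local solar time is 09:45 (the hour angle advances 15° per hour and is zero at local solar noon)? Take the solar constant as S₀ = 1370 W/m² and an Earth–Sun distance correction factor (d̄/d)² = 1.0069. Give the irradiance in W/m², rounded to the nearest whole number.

Hour angle H = 15° × (9.75 − 12) = -33.75°.
With φ = 39.9°, δ = -0.8°, H = -33.75°: sin φ sin δ = -0.0090, cos φ cos δ cos H = 0.6378, so cos θ_z = 0.6288.
Top-of-atmosphere irradiance = S₀ (d̄/d)² cos θ_z = 1370 × 1.0069 × 0.6288 = 867.40 W/m².

867 W/m²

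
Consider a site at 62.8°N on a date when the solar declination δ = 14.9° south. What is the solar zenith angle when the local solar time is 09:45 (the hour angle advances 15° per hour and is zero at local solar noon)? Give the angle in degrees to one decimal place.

82.0°

Hour angle H = 15° × (9.75 − 12) = -33.75°.
cos θ_z = sin φ sin δ + cos φ cos δ cos H = (0.8894)(-0.2571) + (0.4571)(0.9664)(0.8315) = 0.1386.
θ_z = arccos(0.1386) = 82.03°.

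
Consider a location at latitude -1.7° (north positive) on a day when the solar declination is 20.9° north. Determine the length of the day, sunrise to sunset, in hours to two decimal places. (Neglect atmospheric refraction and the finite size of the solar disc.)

11.91 hours

−tan φ tan δ = −(-0.0297)(0.3819) = 0.0113; H_s = arccos(0.0113) = 89.35°.
Day length = 2 H_s / 15° h⁻¹ = 178.70° / 15 = 11.913 h.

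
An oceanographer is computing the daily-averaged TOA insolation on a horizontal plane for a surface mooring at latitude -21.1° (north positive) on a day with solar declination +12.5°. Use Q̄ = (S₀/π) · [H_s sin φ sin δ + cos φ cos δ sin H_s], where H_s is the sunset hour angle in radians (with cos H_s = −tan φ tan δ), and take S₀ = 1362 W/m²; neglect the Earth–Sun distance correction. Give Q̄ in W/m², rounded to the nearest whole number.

cos H_s = −tan(-21.1°) · tan(12.5°) = 0.0855, so H_s = arccos(0.0855) = 85.10°. In radians, H_s = 1.4853.
H_s sin φ sin δ = 1.4853 × -0.3600 × 0.2164 = -0.1157.
cos φ cos δ sin H_s = 0.9330 × 0.9763 × 0.9963 = 0.9075.
Q̄ = (1362/π) × (-0.1157 + 0.9075) = 433.54 × 0.7918 = 343.28 W/m².

343 W/m²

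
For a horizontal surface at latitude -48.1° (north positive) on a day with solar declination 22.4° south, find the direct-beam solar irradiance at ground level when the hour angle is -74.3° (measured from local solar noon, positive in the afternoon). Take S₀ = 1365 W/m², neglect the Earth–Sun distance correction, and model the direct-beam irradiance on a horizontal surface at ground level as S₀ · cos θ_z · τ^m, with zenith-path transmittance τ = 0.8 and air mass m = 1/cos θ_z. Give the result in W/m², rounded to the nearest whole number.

With φ = -48.1°, δ = -22.4°, H = -74.30°: sin φ sin δ = 0.2836, cos φ cos δ cos H = 0.1671, so cos θ_z = 0.4507.
Air mass m = 1/cos θ_z = 1/0.4507 = 2.219; τ^m = 0.8^2.219 = 0.6095.
Surface direct beam = 1365 × 0.4507 × 0.6095 = 374.97 W/m².

375 W/m²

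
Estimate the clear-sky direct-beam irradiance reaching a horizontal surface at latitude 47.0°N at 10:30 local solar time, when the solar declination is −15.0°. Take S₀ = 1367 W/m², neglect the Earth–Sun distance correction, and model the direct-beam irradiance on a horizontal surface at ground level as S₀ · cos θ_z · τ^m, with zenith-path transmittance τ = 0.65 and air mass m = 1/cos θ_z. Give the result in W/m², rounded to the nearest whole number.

205 W/m²

Hour angle H = 15° × (10.5 − 12) = -22.50°.
With φ = 47.0°, δ = -15.0°, H = -22.50°: sin φ sin δ = -0.1893, cos φ cos δ cos H = 0.6086, so cos θ_z = 0.4193.
Air mass m = 1/cos θ_z = 1/0.4193 = 2.385; τ^m = 0.65^2.385 = 0.3579.
Surface direct beam = 1367 × 0.4193 × 0.3579 = 205.14 W/m².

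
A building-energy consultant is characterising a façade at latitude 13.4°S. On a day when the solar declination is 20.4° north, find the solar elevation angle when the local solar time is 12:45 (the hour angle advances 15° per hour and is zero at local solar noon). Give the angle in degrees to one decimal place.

54.4°

Hour angle H = 15° × (12.75 − 12) = 11.25°.
cos θ_z = sin(-13.4°) sin(20.4°) + cos(-13.4°) cos(20.4°) cos(11.25°) = -0.0808 + 0.8942 = 0.8134.
θ_z = arccos(0.8134) = 35.57°, so the elevation is 90° − 35.57° = 54.43°.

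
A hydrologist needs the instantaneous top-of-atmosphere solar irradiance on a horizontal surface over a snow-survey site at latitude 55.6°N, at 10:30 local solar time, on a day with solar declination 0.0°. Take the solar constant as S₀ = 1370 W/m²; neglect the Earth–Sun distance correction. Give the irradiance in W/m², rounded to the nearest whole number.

Hour angle H = 15° × (10.5 − 12) = -22.50°.
With φ = 55.6°, δ = 0.0°, H = -22.50°: sin φ sin δ = 0.0000, cos φ cos δ cos H = 0.5220, so cos θ_z = 0.5220.
Top-of-atmosphere irradiance = S₀ cos θ_z = 1370 × 0.5220 = 715.14 W/m².

715 W/m²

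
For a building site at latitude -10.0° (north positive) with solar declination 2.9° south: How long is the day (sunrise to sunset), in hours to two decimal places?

12.07 hours

The sunset hour angle satisfies cos H_s = −tan φ tan δ = -0.0089, giving H_s = 90.51°.
Day length = 2 H_s / 15° h⁻¹ = 181.02° / 15 = 12.068 h.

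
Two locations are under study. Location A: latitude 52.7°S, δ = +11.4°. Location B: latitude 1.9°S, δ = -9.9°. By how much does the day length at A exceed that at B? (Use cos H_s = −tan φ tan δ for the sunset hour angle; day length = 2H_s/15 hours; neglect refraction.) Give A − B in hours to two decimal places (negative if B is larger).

-2.09 h

A: H_s = arccos(−tan -52.7° · tan 11.4°) = 74.65°, so 2H_s/15 = 9.9533 h.
B: H_s = arccos(−tan -1.9° · tan -9.9°) = 90.33°, so 2H_s/15 = 12.0440 h.
A − B = 9.9533 − 12.0440 = -2.0907 h.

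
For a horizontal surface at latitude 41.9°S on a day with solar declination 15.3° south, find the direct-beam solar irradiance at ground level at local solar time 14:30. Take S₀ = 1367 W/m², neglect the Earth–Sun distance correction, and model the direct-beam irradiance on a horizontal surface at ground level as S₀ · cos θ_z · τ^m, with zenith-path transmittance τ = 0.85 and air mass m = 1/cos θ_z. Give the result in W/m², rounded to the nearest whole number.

820 W/m²

Hour angle H = 15° × (14.5 − 12) = 37.50°.
cos θ_z = sin φ sin δ + cos φ cos δ cos H = (-0.6678)(-0.2639) + (0.7443)(0.9646)(0.7934) = 0.7459.
Air mass m = 1/cos θ_z = 1/0.7459 = 1.341; τ^m = 0.85^1.341 = 0.8042.
Surface direct beam = 1367 × 0.7459 × 0.8042 = 820.00 W/m².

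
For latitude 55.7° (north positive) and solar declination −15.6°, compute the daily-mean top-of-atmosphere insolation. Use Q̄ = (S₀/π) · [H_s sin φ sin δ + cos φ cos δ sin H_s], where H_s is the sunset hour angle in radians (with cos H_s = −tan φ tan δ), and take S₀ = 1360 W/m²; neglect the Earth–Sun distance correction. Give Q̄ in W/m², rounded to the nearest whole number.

cos H_s = −tan(55.7°) · tan(-15.6°) = 0.4093, so H_s = arccos(0.4093) = 65.84°. In radians, H_s = 1.1491.
H_s sin φ sin δ = 1.1491 × 0.8261 × -0.2689 = -0.2553.
cos φ cos δ sin H_s = 0.5635 × 0.9632 × 0.9124 = 0.4952.
Q̄ = (1360/π) × (-0.2553 + 0.4952) = 432.90 × 0.2399 = 103.85 W/m².

104 W/m²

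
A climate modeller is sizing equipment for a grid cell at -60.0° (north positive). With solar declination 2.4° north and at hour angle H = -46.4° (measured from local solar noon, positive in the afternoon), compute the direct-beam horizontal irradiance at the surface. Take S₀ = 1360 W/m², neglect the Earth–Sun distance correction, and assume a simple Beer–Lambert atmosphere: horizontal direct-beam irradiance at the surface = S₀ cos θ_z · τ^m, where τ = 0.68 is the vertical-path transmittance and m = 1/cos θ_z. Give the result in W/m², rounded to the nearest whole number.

120 W/m²

cos θ_z = sin φ sin δ + cos φ cos δ cos H = (-0.8660)(0.0419) + (0.5000)(0.9991)(0.6896) = 0.3082.
Air mass m = 1/cos θ_z = 1/0.3082 = 3.245; τ^m = 0.68^3.245 = 0.2861.
Surface direct beam = 1360 × 0.3082 × 0.2861 = 119.92 W/m².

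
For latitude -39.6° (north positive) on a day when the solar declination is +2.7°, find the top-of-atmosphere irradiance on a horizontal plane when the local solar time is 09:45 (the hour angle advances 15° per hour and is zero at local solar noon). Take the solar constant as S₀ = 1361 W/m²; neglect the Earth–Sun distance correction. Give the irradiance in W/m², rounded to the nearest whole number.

Hour angle H = 15° × (9.75 − 12) = -33.75°.
cos θ_z = sin φ sin δ + cos φ cos δ cos H = (-0.6374)(0.0471) + (0.7705)(0.9989)(0.8315) = 0.6099.
Top-of-atmosphere irradiance = S₀ cos θ_z = 1361 × 0.6099 = 830.07 W/m².

830 W/m²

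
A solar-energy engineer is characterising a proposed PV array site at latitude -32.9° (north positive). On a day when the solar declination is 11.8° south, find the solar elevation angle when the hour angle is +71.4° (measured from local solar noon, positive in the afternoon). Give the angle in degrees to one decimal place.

cos θ_z = sin(-32.9°) sin(-11.8°) + cos(-32.9°) cos(-11.8°) cos(71.40°) = 0.1111 + 0.2621 = 0.3732.
θ_z = arccos(0.3732) = 68.09°, so the elevation is 90° − 68.09° = 21.91°.

21.9°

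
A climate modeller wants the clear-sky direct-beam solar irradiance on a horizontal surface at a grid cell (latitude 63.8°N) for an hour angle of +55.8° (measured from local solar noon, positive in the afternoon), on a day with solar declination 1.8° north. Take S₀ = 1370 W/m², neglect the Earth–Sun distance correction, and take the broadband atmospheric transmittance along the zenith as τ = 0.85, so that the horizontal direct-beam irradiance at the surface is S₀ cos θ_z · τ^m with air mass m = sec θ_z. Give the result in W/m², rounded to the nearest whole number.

cos θ_z = sin(63.8°) sin(1.8°) + cos(63.8°) cos(1.8°) cos(55.80°) = 0.0282 + 0.2480 = 0.2762.
Air mass m = 1/cos θ_z = 1/0.2762 = 3.621; τ^m = 0.85^3.621 = 0.5552.
Surface direct beam = 1370 × 0.2762 × 0.5552 = 210.08 W/m².

210 W/m²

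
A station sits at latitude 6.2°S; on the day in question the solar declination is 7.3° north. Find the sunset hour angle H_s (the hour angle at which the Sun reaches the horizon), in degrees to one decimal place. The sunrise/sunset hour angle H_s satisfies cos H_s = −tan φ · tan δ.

89.2°

cos H_s = −tan(-6.2°) · tan(7.3°) = 0.0139, so H_s = arccos(0.0139) = 89.20°.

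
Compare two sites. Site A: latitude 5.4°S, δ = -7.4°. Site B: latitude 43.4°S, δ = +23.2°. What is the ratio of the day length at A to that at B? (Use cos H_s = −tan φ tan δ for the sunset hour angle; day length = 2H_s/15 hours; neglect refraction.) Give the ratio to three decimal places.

A: H_s = arccos(−tan -5.4° · tan -7.4°) = 90.70°, so 2H_s/15 = 12.0933 h.
B: H_s = arccos(−tan -43.4° · tan 23.2°) = 66.09°, so 2H_s/15 = 8.8120 h.
Ratio A/B = 12.0933 / 8.8120 = 1.3724.

1.372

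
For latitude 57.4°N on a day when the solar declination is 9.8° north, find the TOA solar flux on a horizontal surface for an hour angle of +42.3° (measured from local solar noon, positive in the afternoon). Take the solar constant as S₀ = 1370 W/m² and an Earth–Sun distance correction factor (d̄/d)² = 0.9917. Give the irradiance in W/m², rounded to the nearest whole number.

With φ = 57.4°, δ = 9.8°, H = 42.30°: sin φ sin δ = 0.1434, cos φ cos δ cos H = 0.3927, so cos θ_z = 0.5361.
Top-of-atmosphere irradiance = S₀ (d̄/d)² cos θ_z = 1370 × 0.9917 × 0.5361 = 728.36 W/m².

728 W/m²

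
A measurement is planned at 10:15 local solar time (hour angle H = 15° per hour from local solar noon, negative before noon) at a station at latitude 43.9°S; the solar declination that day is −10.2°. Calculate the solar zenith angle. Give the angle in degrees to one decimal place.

40.6°

Hour angle H = 15° × (10.25 − 12) = -26.25°.
cos θ_z = sin φ sin δ + cos φ cos δ cos H = (-0.6934)(-0.1771) + (0.7206)(0.9842)(0.8969) = 0.7589.
θ_z = arccos(0.7589) = 40.63°.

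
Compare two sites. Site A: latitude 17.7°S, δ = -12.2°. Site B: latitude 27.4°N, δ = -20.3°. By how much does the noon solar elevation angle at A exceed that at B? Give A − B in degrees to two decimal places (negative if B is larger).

A: 90° − |-17.7 − (-12.2)| = 84.50°.
B: 90° − |27.4 − (-20.3)| = 42.30°.
A − B = 84.50 − 42.30 = 42.20°.

+42.20°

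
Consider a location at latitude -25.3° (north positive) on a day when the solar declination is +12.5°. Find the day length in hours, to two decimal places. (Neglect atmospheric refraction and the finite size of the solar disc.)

cos H_s = −tan(-25.3°) · tan(12.5°) = 0.1048, so H_s = arccos(0.1048) = 83.98°.
Day length = 2 H_s / 15° h⁻¹ = 167.96° / 15 = 11.197 h.

11.20 hours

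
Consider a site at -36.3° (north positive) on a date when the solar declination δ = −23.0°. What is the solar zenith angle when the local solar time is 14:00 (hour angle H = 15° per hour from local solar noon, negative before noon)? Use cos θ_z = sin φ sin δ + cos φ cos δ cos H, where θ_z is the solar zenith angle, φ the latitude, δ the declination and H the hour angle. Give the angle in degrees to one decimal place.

Hour angle H = 15° × (14 − 12) = 30.00°.
cos θ_z = sin(-36.3°) sin(-23.0°) + cos(-36.3°) cos(-23.0°) cos(30.00°) = 0.2313 + 0.6425 = 0.8738.
θ_z = arccos(0.8738) = 29.10°.

29.1°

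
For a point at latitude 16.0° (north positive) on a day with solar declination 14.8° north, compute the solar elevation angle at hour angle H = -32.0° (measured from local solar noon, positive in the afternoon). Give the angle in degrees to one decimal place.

cos θ_z = sin(16.0°) sin(14.8°) + cos(16.0°) cos(14.8°) cos(-32.00°) = 0.0704 + 0.7882 = 0.8586.
θ_z = arccos(0.8586) = 30.84°, so the elevation is 90° − 30.84° = 59.16°.

59.2°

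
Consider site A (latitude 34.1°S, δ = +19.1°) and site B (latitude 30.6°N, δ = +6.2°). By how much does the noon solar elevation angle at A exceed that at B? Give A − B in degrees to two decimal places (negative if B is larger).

-28.80°

A: 90° − |-34.1 − (19.1)| = 36.80°.
B: 90° − |30.6 − (6.2)| = 65.60°.
A − B = 36.80 − 65.60 = -28.80°.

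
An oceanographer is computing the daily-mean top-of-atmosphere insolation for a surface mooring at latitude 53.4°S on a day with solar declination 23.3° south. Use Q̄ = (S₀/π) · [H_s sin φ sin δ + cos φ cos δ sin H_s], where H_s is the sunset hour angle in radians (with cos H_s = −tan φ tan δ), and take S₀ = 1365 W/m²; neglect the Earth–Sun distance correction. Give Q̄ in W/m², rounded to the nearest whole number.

The sunset hour angle satisfies cos H_s = −tan φ tan δ = -0.5799, giving H_s = 125.44°. In radians, H_s = 2.1893.
H_s sin φ sin δ = 2.1893 × -0.8028 × -0.3955 = 0.6951.
cos φ cos δ sin H_s = 0.5962 × 0.9184 × 0.8147 = 0.4461.
Q̄ = (1365/π) × (0.6951 + 0.4461) = 434.49 × 1.1412 = 495.84 W/m².

496 W/m²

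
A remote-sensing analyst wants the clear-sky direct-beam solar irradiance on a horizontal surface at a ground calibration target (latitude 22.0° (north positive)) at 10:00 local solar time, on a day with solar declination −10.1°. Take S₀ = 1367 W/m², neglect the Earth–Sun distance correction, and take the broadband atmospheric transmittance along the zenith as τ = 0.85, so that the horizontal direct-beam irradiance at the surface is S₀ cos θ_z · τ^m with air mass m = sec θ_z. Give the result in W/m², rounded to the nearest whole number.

792 W/m²

Hour angle H = 15° × (10 − 12) = -30.00°.
cos θ_z = sin φ sin δ + cos φ cos δ cos H = (0.3746)(-0.1754) + (0.9272)(0.9845)(0.8660) = 0.7248.
Air mass m = 1/cos θ_z = 1/0.7248 = 1.380; τ^m = 0.85^1.380 = 0.7991.
Surface direct beam = 1367 × 0.7248 × 0.7991 = 791.75 W/m².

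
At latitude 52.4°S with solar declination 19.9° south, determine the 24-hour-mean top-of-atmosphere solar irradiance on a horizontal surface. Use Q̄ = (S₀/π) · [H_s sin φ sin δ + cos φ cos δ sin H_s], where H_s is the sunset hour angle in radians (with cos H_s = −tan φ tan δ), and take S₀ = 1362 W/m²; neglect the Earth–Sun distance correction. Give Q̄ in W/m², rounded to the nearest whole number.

460 W/m²

−tan φ tan δ = −(-1.2985)(-0.3620) = -0.4701; H_s = arccos(-0.4701) = 118.04°. In radians, H_s = 2.0602.
H_s sin φ sin δ = 2.0602 × -0.7923 × -0.3404 = 0.5556.
cos φ cos δ sin H_s = 0.6101 × 0.9403 × 0.8826 = 0.5063.
Q̄ = (1362/π) × (0.5556 + 0.5063) = 433.54 × 1.0619 = 460.38 W/m².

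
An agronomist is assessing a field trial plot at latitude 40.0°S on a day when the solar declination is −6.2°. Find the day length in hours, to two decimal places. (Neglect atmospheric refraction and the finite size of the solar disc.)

cos H_s = −tan(-40.0°) · tan(-6.2°) = -0.0912, so H_s = arccos(-0.0912) = 95.23°.
Day length = 2 H_s / 15° h⁻¹ = 190.46° / 15 = 12.697 h.

12.70 hours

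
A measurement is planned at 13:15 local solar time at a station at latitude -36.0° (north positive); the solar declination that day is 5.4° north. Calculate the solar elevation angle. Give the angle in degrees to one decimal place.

Hour angle H = 15° × (13.25 − 12) = 18.75°.
cos θ_z = sin(-36.0°) sin(5.4°) + cos(-36.0°) cos(5.4°) cos(18.75°) = -0.0553 + 0.7627 = 0.7074.
θ_z = arccos(0.7074) = 44.98°, so the elevation is 90° − 44.98° = 45.02°.

45.0°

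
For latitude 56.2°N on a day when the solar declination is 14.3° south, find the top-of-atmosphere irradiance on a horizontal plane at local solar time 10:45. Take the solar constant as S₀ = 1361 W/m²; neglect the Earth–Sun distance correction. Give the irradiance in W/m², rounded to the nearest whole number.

415 W/m²

Hour angle H = 15° × (10.75 − 12) = -18.75°.
cos θ_z = sin φ sin δ + cos φ cos δ cos H = (0.8310)(-0.2470) + (0.5563)(0.9690)(0.9469) = 0.3052.
Top-of-atmosphere irradiance = S₀ cos θ_z = 1361 × 0.3052 = 415.38 W/m².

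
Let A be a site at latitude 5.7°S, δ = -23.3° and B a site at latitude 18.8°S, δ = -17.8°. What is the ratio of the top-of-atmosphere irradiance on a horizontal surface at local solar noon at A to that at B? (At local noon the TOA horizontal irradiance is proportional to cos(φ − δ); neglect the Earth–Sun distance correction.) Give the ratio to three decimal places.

0.953

A: cos θ_z = cos(-5.7° − (-23.3°)) = 0.9532.
B: cos θ_z = cos(-18.8° − (-17.8°)) = 0.9998.
Ratio A/B = 0.9532 / 0.9998 = 0.9534.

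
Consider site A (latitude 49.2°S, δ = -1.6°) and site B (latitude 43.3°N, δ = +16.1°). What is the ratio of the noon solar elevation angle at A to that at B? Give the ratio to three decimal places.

0.675

A: 90° − |-49.2 − (-1.6)| = 42.40°.
B: 90° − |43.3 − (16.1)| = 62.80°.
Ratio A/B = 42.4000 / 62.8000 = 0.6752.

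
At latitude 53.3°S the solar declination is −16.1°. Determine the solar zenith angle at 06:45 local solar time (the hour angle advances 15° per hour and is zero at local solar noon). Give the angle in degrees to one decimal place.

70.5°

Hour angle H = 15° × (6.75 − 12) = -78.75°.
cos θ_z = sin(-53.3°) sin(-16.1°) + cos(-53.3°) cos(-16.1°) cos(-78.75°) = 0.2223 + 0.1120 = 0.3343.
θ_z = arccos(0.3343) = 70.47°.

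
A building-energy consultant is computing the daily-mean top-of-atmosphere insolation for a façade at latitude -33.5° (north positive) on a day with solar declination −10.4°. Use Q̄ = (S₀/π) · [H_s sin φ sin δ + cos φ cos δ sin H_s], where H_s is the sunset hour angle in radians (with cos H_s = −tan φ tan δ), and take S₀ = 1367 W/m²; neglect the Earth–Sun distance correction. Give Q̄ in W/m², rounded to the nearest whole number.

cos H_s = −tan(-33.5°) · tan(-10.4°) = -0.1215, so H_s = arccos(-0.1215) = 96.98°. In radians, H_s = 1.6926.
H_s sin φ sin δ = 1.6926 × -0.5519 × -0.1805 = 0.1686.
cos φ cos δ sin H_s = 0.8339 × 0.9836 × 0.9926 = 0.8142.
Q̄ = (1367/π) × (0.1686 + 0.8142) = 435.13 × 0.9828 = 427.65 W/m².

428 W/m²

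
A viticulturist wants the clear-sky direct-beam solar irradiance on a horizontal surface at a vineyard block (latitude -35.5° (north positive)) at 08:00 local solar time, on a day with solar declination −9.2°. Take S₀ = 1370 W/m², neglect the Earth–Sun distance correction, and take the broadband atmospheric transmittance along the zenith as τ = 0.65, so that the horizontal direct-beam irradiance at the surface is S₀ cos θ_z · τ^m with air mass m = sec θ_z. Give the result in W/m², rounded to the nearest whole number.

284 W/m²

Hour angle H = 15° × (8 − 12) = -60.00°.
cos θ_z = sin(-35.5°) sin(-9.2°) + cos(-35.5°) cos(-9.2°) cos(-60.00°) = 0.0928 + 0.4018 = 0.4946.
Air mass m = 1/cos θ_z = 1/0.4946 = 2.022; τ^m = 0.65^2.022 = 0.4185.
Surface direct beam = 1370 × 0.4946 × 0.4185 = 283.58 W/m².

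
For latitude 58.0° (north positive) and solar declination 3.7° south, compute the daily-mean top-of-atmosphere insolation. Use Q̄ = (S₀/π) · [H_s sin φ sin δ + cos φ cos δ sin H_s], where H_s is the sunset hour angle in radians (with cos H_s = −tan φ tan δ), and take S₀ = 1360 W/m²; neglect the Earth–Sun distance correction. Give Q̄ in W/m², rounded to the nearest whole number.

The sunset hour angle satisfies cos H_s = −tan φ tan δ = 0.1035, giving H_s = 84.06°. In radians, H_s = 1.4671.
H_s sin φ sin δ = 1.4671 × 0.8480 × -0.0645 = -0.0802.
cos φ cos δ sin H_s = 0.5299 × 0.9979 × 0.9946 = 0.5259.
Q̄ = (1360/π) × (-0.0802 + 0.5259) = 432.90 × 0.4457 = 192.94 W/m².

193 W/m²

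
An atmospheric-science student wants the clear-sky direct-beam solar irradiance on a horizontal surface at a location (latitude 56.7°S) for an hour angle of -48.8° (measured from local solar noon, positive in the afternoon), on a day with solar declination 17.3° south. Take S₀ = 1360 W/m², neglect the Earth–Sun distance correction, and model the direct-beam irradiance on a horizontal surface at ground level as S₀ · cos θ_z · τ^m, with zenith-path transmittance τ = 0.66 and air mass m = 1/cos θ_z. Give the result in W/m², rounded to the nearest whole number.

401 W/m²

cos θ_z = sin(-56.7°) sin(-17.3°) + cos(-56.7°) cos(-17.3°) cos(-48.80°) = 0.2485 + 0.3453 = 0.5938.
Air mass m = 1/cos θ_z = 1/0.5938 = 1.684; τ^m = 0.66^1.684 = 0.4967.
Surface direct beam = 1360 × 0.5938 × 0.4967 = 401.12 W/m².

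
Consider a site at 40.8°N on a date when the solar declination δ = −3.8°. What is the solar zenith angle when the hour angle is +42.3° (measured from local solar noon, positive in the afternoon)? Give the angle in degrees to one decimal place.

59.0°

cos θ_z = sin(40.8°) sin(-3.8°) + cos(40.8°) cos(-3.8°) cos(42.30°) = -0.0433 + 0.5587 = 0.5154.
θ_z = arccos(0.5154) = 58.98°.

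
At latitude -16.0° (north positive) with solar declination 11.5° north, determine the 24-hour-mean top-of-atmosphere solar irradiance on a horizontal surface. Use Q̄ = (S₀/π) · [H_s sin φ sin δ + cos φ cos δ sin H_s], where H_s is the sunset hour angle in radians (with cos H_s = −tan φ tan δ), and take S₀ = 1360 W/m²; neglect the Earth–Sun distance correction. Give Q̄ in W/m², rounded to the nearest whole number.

cos H_s = −tan(-16.0°) · tan(11.5°) = 0.0583, so H_s = arccos(0.0583) = 86.66°. In radians, H_s = 1.5125.
H_s sin φ sin δ = 1.5125 × -0.2756 × 0.1994 = -0.0831.
cos φ cos δ sin H_s = 0.9613 × 0.9799 × 0.9983 = 0.9404.
Q̄ = (1360/π) × (-0.0831 + 0.9404) = 432.90 × 0.8573 = 371.13 W/m².

371 W/m²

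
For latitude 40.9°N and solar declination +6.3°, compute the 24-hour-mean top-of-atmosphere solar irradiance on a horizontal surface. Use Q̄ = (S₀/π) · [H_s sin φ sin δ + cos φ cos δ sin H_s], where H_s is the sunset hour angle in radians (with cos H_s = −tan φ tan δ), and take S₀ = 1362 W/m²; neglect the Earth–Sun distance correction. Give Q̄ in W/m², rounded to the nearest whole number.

376 W/m²

−tan φ tan δ = −(0.8662)(0.1104) = -0.0956; H_s = arccos(-0.0956) = 95.49°. In radians, H_s = 1.6666.
H_s sin φ sin δ = 1.6666 × 0.6547 × 0.1097 = 0.1197.
cos φ cos δ sin H_s = 0.7559 × 0.9940 × 0.9954 = 0.7479.
Q̄ = (1362/π) × (0.1197 + 0.7479) = 433.54 × 0.8676 = 376.14 W/m².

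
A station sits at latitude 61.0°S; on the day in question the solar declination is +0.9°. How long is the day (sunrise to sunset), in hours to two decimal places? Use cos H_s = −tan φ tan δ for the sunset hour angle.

cos H_s = −tan(-61.0°) · tan(0.9°) = 0.0283, so H_s = arccos(0.0283) = 88.38°.
Day length = 2 H_s / 15° h⁻¹ = 176.76° / 15 = 11.784 h.

11.78 hours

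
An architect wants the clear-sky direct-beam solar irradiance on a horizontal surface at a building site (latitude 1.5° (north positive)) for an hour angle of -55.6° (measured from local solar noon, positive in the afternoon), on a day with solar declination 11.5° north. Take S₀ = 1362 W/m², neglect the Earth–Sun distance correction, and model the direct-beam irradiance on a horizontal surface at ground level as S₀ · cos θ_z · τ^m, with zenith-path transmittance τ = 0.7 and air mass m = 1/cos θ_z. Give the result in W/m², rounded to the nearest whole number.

402 W/m²

cos θ_z = sin φ sin δ + cos φ cos δ cos H = (0.0262)(0.1994) + (0.9997)(0.9799)(0.5650) = 0.5587.
Air mass m = 1/cos θ_z = 1/0.5587 = 1.790; τ^m = 0.7^1.790 = 0.5281.
Surface direct beam = 1362 × 0.5587 × 0.5281 = 401.86 W/m².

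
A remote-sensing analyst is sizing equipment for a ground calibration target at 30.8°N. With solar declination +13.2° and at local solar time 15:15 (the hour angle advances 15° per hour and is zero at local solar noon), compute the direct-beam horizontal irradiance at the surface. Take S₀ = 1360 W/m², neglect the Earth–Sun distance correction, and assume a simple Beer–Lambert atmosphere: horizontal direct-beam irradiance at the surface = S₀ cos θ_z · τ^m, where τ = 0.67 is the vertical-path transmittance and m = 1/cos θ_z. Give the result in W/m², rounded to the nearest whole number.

Hour angle H = 15° × (15.25 − 12) = 48.75°.
With φ = 30.8°, δ = 13.2°, H = 48.75°: sin φ sin δ = 0.1169, cos φ cos δ cos H = 0.5514, so cos θ_z = 0.6683.
Air mass m = 1/cos θ_z = 1/0.6683 = 1.496; τ^m = 0.67^1.496 = 0.5493.
Surface direct beam = 1360 × 0.6683 × 0.5493 = 499.25 W/m².

499 W/m²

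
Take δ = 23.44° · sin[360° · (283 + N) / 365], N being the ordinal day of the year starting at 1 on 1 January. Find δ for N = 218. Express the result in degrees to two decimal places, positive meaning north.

+16.82°

360 × (283 + 218) / 365 = 494.137°; sin(494.137°) = 0.7177.
δ = 23.44 × 0.7177 = 16.823° ≈ +16.82°.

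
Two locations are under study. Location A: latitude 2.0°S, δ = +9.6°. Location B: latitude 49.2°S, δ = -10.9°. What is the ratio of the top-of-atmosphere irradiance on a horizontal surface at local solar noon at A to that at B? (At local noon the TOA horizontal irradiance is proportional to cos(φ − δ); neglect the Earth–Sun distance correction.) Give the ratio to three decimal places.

A: cos θ_z = cos(-2.0° − (9.6°)) = 0.9796.
B: cos θ_z = cos(-49.2° − (-10.9°)) = 0.7848.
Ratio A/B = 0.9796 / 0.7848 = 1.2482.

1.248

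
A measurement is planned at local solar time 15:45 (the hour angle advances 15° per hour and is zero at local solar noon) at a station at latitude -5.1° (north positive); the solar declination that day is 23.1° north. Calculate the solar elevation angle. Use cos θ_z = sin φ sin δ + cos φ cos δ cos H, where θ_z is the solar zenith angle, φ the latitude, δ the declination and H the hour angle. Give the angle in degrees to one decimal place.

28.3°

Hour angle H = 15° × (15.75 − 12) = 56.25°.
cos θ_z = sin φ sin δ + cos φ cos δ cos H = (-0.0889)(0.3923) + (0.9960)(0.9198)(0.5556) = 0.4741.
θ_z = arccos(0.4741) = 61.70°, so the elevation is 90° − 61.70° = 28.30°.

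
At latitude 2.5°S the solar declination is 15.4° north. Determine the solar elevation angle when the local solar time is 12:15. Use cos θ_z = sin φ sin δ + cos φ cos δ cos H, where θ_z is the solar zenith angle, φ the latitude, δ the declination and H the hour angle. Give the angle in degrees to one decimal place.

71.7°

Hour angle H = 15° × (12.25 − 12) = 3.75°.
cos θ_z = sin φ sin δ + cos φ cos δ cos H = (-0.0436)(0.2656) + (0.9990)(0.9641)(0.9979) = 0.9495.
θ_z = arccos(0.9495) = 18.29°, so the elevation is 90° − 18.29° = 71.71°.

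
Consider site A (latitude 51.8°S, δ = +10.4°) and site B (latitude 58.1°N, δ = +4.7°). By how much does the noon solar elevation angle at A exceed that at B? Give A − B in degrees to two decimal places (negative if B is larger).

-8.80°

A: 90° − |-51.8 − (10.4)| = 27.80°.
B: 90° − |58.1 − (4.7)| = 36.60°.
A − B = 27.80 − 36.60 = -8.80°.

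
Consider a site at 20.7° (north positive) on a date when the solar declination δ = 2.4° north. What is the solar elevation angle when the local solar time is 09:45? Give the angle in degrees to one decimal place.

52.4°

Hour angle H = 15° × (9.75 − 12) = -33.75°.
cos θ_z = sin(20.7°) sin(2.4°) + cos(20.7°) cos(2.4°) cos(-33.75°) = 0.0148 + 0.7771 = 0.7919.
θ_z = arccos(0.7919) = 37.64°, so the elevation is 90° − 37.64° = 52.36°.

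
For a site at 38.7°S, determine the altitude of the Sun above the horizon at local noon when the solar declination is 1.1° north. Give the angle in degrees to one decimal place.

50.2°

At local solar noon the hour angle is zero, so the elevation is 90° − |φ − δ| = 90° − |-38.7° − (1.1°)| = 90° − 39.8° = 50.2°.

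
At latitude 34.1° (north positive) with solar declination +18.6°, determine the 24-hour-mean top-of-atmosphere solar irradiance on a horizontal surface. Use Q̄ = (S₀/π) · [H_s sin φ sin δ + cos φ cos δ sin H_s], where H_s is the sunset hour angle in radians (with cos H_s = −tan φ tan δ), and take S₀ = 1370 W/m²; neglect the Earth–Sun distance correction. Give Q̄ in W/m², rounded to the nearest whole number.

cos H_s = −tan(34.1°) · tan(18.6°) = -0.2279, so H_s = arccos(-0.2279) = 103.17°. In radians, H_s = 1.8007.
H_s sin φ sin δ = 1.8007 × 0.5606 × 0.3190 = 0.3220.
cos φ cos δ sin H_s = 0.8281 × 0.9478 × 0.9737 = 0.7642.
Q̄ = (1370/π) × (0.3220 + 0.7642) = 436.08 × 1.0862 = 473.67 W/m².

474 W/m²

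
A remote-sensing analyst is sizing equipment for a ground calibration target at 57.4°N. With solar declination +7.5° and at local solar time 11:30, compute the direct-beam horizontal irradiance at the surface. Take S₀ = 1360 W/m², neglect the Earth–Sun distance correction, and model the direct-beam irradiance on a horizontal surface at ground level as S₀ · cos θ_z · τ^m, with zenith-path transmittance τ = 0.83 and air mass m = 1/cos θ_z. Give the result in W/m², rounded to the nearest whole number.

Hour angle H = 15° × (11.5 − 12) = -7.50°.
With φ = 57.4°, δ = 7.5°, H = -7.50°: sin φ sin δ = 0.1100, cos φ cos δ cos H = 0.5296, so cos θ_z = 0.6396.
Air mass m = 1/cos θ_z = 1/0.6396 = 1.563; τ^m = 0.83^1.563 = 0.7473.
Surface direct beam = 1360 × 0.6396 × 0.7473 = 650.04 W/m².

650 W/m²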